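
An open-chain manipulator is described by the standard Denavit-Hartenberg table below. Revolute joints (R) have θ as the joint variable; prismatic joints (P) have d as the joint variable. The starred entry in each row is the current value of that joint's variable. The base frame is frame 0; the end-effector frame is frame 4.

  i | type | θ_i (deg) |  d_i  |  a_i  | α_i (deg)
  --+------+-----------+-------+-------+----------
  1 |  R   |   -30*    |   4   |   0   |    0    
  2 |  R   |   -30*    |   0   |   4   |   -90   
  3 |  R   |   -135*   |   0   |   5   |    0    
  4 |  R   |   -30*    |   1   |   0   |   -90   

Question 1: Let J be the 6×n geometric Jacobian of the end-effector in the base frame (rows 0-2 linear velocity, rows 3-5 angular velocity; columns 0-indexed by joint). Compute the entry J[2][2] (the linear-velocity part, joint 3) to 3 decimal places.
3.536

axis z_2 = (0.8660,0.5000,0.0000); lever o_n−o_2 = (-0.9017,3.5619,3.5355)
cross product → J_v[:, 2] = (1.7678,-3.0619,3.5355)
J_ω[:, 2] = z_2
entry J[2][2] = 3.5355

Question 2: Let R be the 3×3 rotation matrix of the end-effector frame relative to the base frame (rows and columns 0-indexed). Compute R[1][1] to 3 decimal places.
-0.500

End-effector y-axis (col 1 of R) = (-0.8660,-0.5000,-0.0000)
R[1][1] = -0.5000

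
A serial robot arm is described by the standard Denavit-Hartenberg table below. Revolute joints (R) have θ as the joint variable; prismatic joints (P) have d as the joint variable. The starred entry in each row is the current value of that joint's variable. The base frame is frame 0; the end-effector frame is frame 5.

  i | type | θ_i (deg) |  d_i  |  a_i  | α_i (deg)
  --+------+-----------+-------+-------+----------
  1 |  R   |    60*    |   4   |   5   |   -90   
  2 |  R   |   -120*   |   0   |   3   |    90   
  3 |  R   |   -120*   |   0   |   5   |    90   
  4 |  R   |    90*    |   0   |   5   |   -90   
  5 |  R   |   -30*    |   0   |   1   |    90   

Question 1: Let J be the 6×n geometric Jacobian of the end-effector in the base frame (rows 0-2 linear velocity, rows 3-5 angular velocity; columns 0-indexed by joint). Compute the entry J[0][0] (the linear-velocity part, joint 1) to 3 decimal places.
2.138

axis z_0 = ẑ; lever o_n−o_0 = (3.4767,-2.1385,1.1250)
cross product → J_v[:, 0] = (2.1385,3.4767,-0.0000)
J_ω[:, 0] = z_0
entry J[0][0] = 2.1385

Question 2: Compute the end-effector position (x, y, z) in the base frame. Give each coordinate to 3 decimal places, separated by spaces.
after link 1: o_1 = (2.5000, 4.3301, 4.0000)
after link 2: o_2 = (1.7500, 3.0311, 6.5981)
after link 3: o_3 = (6.1250, 1.9486, 4.4330)
after link 4: o_4 = (3.9599, -1.8014, 1.9330)
after link 5: o_5 = (3.4767, -2.1385, 1.1250)

3.477 -2.138 1.125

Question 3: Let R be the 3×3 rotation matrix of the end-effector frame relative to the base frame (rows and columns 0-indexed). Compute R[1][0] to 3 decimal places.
End-effector x-axis (col 0 of R) = (-0.4833,-0.3370,-0.8080)
R[1][0] = -0.3370

-0.337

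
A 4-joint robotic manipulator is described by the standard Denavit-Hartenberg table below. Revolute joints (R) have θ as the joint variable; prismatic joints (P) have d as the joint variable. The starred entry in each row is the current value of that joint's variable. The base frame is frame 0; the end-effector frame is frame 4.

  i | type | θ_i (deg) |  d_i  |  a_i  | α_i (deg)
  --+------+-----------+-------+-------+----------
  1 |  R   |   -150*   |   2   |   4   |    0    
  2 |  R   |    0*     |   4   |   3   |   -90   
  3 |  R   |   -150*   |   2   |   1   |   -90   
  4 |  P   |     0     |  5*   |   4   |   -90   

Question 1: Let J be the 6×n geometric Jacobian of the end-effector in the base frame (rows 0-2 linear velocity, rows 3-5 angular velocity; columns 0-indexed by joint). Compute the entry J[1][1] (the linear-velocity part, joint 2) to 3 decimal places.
axis z_1 = (0.0000,0.0000,1.0000); lever o_n−o_1 = (-0.0131,-2.3170,10.8301)
cross product → J_v[:, 1] = (2.3170,-0.0131,0.0000)
J_ω[:, 1] = z_1
entry J[1][1] = -0.0131

-0.013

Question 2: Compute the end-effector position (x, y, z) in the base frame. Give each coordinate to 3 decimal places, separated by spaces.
-3.477 -4.317 12.830

after link 1: o_1 = (-3.4641, -2.0000, 2.0000)
after link 2: o_2 = (-6.0622, -3.5000, 6.0000)
after link 3: o_3 = (-4.3122, -4.7990, 6.5000)
after link 4: o_4 = (-3.4772, -4.3170, 12.8301)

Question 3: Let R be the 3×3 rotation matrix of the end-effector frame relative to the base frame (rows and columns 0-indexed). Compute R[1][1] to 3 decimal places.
0.250

End-effector y-axis (col 1 of R) = (0.4330,0.2500,-0.8660)
R[1][1] = 0.2500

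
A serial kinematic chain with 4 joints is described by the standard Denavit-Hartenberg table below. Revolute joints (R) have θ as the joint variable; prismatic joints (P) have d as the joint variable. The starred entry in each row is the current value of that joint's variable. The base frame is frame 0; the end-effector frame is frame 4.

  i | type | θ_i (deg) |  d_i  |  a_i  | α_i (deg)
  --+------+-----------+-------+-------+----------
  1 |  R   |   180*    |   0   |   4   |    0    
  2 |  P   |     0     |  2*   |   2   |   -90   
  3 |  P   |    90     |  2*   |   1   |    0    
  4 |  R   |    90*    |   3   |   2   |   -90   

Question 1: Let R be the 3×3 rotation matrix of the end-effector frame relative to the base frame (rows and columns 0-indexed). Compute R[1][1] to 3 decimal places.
End-effector y-axis (col 1 of R) = (0.0000,1.0000,-0.0000)
R[1][1] = 1.0000

1.000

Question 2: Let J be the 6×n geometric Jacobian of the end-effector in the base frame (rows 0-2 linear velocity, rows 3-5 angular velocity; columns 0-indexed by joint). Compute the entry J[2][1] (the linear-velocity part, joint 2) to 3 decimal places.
1.000

prismatic axis z_1 = (0.0000,0.0000,1.0000)
J_v[:, 1] = z_1; J_ω[:, 1] = (0,0,0)
entry J[2][1] = 1.0000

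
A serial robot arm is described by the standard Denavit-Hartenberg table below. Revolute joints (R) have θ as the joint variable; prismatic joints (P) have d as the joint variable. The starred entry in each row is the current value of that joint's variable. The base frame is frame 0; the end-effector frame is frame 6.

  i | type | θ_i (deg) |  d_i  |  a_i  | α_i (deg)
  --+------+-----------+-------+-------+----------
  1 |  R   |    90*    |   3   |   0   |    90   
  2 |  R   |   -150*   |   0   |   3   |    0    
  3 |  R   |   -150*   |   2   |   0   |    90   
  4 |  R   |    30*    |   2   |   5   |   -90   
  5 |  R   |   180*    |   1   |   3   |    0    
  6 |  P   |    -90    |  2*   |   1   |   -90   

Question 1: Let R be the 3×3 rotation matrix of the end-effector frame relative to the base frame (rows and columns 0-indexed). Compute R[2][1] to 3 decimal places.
0.433

End-effector y-axis (col 1 of R) = (-0.8660,0.2500,0.4330)
R[2][1] = 0.4330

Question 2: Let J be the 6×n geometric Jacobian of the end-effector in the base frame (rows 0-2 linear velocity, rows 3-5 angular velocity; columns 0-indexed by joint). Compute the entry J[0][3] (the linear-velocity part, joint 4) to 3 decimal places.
0.232

axis z_3 = (0.0000,0.8660,-0.5000); lever o_n−o_3 = (3.5981,0.9821,-0.2990)
cross product → J_v[:, 3] = (0.2321,-1.7990,-3.1160)
J_ω[:, 3] = z_3
entry J[0][3] = 0.2321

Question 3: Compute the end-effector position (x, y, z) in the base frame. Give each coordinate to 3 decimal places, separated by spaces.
after link 1: o_1 = (0.0000, 0.0000, 3.0000)
after link 2: o_2 = (-0.0000, -2.5981, 1.5000)
after link 3: o_3 = (2.0000, -2.5981, 1.5000)
after link 4: o_4 = (4.5000, 1.2990, 4.2500)
after link 5: o_5 = (3.8660, -0.2500, 1.5670)
after link 6: o_6 = (5.5981, -1.6160, 1.2010)

5.598 -1.616 1.201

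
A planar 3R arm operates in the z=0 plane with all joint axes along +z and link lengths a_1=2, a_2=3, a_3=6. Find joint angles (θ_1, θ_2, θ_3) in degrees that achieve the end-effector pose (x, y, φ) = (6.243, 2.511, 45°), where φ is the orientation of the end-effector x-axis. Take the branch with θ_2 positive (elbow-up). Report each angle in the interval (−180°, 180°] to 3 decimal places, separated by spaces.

-119.988 120.000 44.988

wrist centre = target − a_3·(cos φ, sin φ) = (2.0004, -1.7316)
cos θ_2 = (7.0000−2²−3²)/(2·2·3) = -0.5000; θ_2 = 119.9999° (elbow-up)
β = atan2(-1.7316,2.0004) = -40.8816°; ψ = atan2(2.5981,0.5000) = 79.1065°
θ_1 = β − ψ = -119.9881°
θ_3 = φ − θ_1 − θ_2 = 44.9882° (wrapped to (-180°,180°])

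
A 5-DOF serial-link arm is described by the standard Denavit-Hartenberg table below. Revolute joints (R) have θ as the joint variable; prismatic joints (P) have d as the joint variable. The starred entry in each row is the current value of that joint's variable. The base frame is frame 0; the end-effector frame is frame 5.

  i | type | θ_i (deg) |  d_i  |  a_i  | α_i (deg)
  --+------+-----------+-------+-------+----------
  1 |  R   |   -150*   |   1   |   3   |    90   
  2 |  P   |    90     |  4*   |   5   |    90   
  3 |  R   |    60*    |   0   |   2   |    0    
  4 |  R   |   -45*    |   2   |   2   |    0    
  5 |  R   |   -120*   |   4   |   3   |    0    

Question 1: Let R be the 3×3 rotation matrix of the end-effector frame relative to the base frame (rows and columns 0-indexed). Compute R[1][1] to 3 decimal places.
-0.224

End-effector y-axis (col 1 of R) = (0.1294,-0.2241,0.9659)
R[1][1] = -0.2241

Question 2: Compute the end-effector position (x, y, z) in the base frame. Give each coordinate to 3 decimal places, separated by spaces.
-9.470 -1.597 8.155

after link 1: o_1 = (-2.5981, -1.5000, 1.0000)
after link 2: o_2 = (-4.5981, 1.9641, 6.0000)
after link 3: o_3 = (-5.4641, 3.4641, 7.0000)
after link 4: o_4 = (-7.4550, 2.9124, 8.9319)
after link 5: o_5 = (-9.4702, -1.5972, 8.1554)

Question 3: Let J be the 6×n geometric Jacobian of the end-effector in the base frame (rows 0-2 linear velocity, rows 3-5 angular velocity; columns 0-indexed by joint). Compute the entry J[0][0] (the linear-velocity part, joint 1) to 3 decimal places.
axis z_0 = ẑ; lever o_n−o_0 = (-9.4702,-1.5972,8.1554)
cross product → J_v[:, 0] = (1.5972,-9.4702,0.0000)
J_ω[:, 0] = z_0
entry J[0][0] = 1.5972

1.597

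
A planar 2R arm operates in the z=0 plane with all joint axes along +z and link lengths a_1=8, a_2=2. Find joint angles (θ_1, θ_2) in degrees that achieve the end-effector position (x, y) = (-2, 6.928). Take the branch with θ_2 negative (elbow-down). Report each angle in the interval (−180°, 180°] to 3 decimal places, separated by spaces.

cos θ_2 = (51.9972−8²−2²)/(2·8·2) = -0.5001; θ_2 = -120.0058° (elbow-down)
β = atan2(6.9280,-2.0000) = 106.1026°; ψ = atan2(-1.7319,6.9998) = -13.8974°
θ_1 = β − ψ = 120.0000°

120.000 -120.006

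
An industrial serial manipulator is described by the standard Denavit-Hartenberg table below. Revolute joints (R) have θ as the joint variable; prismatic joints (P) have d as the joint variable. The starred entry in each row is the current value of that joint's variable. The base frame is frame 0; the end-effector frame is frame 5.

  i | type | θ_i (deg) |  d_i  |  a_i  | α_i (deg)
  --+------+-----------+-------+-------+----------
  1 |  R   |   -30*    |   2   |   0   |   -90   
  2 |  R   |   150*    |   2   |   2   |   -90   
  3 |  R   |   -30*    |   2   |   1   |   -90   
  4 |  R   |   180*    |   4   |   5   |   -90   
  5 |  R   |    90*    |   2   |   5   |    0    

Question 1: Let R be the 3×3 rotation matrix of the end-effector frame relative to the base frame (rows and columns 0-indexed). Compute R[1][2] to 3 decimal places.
End-effector z-axis (col 2 of R) = (-0.4330,0.2500,0.8660)
R[1][2] = 0.2500

0.250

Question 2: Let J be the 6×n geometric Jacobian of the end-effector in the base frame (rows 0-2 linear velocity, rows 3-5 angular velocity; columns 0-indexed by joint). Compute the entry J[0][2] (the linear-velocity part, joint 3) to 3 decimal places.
2.833

axis z_2 = (-0.4330,0.2500,0.8660); lever o_n−o_2 = (0.6740,-1.6986,5.4462)
cross product → J_v[:, 2] = (2.8325,2.9420,0.5670)
J_ω[:, 2] = z_2
entry J[0][2] = 2.8325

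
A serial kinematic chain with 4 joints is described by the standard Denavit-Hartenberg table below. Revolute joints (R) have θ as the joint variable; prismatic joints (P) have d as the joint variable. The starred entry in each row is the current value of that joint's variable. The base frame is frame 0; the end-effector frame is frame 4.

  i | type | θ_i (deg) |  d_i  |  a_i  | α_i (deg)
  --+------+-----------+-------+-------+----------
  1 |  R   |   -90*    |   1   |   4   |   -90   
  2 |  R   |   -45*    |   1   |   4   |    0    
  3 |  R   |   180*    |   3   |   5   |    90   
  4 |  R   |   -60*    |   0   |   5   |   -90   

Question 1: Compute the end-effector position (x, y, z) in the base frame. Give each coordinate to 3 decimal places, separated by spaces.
-0.330 -1.525 -1.475

after link 1: o_1 = (0.0000, -4.0000, 1.0000)
after link 2: o_2 = (1.0000, -6.8284, 3.8284)
after link 3: o_3 = (4.0000, -3.2929, 0.2929)
after link 4: o_4 = (-0.3301, -1.5251, -1.4749)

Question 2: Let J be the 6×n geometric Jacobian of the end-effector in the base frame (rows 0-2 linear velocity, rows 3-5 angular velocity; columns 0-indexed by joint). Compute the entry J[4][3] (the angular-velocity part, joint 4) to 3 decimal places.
-0.707

axis z_3 = (0.0000,-0.7071,-0.7071); lever o_n−o_3 = (-4.3301,1.7678,-1.7678)
cross product → J_v[:, 3] = (2.5000,3.0619,-3.0619)
J_ω[:, 3] = z_3
entry J[4][3] = -0.7071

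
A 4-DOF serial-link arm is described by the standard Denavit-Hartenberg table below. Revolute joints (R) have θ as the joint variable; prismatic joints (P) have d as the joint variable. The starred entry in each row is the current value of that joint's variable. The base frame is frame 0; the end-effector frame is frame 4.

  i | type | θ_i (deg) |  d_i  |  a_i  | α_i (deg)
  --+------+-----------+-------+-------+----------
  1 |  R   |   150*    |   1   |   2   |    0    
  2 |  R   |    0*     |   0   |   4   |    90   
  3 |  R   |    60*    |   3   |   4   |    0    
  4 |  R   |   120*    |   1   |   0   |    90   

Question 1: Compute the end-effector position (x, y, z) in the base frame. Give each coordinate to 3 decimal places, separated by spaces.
after link 1: o_1 = (-1.7321, 1.0000, 1.0000)
after link 2: o_2 = (-5.1962, 3.0000, 1.0000)
after link 3: o_3 = (-5.4282, 6.5981, 4.4641)
after link 4: o_4 = (-4.9282, 7.4641, 4.4641)

-4.928 7.464 4.464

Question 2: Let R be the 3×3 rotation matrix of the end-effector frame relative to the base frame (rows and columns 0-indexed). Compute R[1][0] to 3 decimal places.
-0.500

End-effector x-axis (col 0 of R) = (0.8660,-0.5000,0.0000)
R[1][0] = -0.5000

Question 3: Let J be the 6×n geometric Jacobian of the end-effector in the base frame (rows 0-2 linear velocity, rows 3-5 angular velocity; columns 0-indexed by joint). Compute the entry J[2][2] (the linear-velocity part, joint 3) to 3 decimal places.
2.000

axis z_2 = (0.5000,0.8660,0.0000); lever o_n−o_2 = (0.2679,4.4641,3.4641)
cross product → J_v[:, 2] = (3.0000,-1.7321,2.0000)
J_ω[:, 2] = z_2
entry J[2][2] = 2.0000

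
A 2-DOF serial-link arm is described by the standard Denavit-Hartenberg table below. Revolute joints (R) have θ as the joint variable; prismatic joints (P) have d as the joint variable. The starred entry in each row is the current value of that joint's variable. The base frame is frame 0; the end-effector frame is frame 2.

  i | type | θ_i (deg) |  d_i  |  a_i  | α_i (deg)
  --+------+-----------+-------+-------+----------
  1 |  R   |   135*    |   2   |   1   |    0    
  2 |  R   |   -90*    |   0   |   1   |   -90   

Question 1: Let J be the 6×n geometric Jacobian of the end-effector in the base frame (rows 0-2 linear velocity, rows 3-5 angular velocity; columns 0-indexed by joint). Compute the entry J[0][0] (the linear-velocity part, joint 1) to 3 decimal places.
axis z_0 = ẑ; lever o_n−o_0 = (0.0000,1.4142,2.0000)
cross product → J_v[:, 0] = (-1.4142,0.0000,0.0000)
J_ω[:, 0] = z_0
entry J[0][0] = -1.4142

-1.414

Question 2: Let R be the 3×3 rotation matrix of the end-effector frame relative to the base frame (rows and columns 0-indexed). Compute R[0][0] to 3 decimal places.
0.707

End-effector x-axis (col 0 of R) = (0.7071,0.7071,0.0000)
R[0][0] = 0.7071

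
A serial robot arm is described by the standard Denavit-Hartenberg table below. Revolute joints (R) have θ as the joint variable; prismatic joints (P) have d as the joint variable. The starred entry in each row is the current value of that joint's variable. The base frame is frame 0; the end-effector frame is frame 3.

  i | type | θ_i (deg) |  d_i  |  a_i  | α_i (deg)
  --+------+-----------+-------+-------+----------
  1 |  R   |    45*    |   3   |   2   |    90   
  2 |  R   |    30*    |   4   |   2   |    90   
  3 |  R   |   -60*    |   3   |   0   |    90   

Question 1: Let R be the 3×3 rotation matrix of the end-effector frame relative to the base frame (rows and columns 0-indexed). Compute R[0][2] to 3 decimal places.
-0.884

End-effector z-axis (col 2 of R) = (-0.8839,-0.1768,-0.4330)
R[0][2] = -0.8839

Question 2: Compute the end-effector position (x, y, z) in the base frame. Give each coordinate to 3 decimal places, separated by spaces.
after link 1: o_1 = (1.4142, 1.4142, 3.0000)
after link 2: o_2 = (5.4674, -0.1895, 4.0000)
after link 3: o_3 = (6.5280, 0.8712, 1.4019)

6.528 0.871 1.402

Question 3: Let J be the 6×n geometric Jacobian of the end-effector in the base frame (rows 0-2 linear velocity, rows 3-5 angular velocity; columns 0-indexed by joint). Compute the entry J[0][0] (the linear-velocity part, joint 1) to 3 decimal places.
axis z_0 = ẑ; lever o_n−o_0 = (6.5280,0.8712,1.4019)
cross product → J_v[:, 0] = (-0.8712,6.5280,0.0000)
J_ω[:, 0] = z_0
entry J[0][0] = -0.8712

-0.871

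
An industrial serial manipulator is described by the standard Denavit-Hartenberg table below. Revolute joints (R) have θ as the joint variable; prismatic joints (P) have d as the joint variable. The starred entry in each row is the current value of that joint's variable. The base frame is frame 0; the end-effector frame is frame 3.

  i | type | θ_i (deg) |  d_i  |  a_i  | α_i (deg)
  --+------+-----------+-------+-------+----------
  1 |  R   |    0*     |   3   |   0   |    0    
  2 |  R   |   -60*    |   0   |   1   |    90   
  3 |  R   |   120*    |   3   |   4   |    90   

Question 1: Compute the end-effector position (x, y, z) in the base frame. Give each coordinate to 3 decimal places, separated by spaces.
-3.098 -0.634 6.464

after link 1: o_1 = (0.0000, 0.0000, 3.0000)
after link 2: o_2 = (0.5000, -0.8660, 3.0000)
after link 3: o_3 = (-3.0981, -0.6340, 6.4641)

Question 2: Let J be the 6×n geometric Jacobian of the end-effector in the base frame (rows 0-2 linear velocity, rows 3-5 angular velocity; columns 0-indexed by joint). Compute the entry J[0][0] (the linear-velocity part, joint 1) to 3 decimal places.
0.634

axis z_0 = ẑ; lever o_n−o_0 = (-3.0981,-0.6340,6.4641)
cross product → J_v[:, 0] = (0.6340,-3.0981,0.0000)
J_ω[:, 0] = z_0
entry J[0][0] = 0.6340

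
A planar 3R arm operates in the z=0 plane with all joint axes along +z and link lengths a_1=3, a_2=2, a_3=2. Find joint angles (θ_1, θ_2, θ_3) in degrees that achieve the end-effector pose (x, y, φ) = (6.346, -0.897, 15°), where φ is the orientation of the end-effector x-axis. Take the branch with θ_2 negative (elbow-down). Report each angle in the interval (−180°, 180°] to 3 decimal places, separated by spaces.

wrist centre = target − a_3·(cos φ, sin φ) = (4.4141, -1.4146)
cos θ_2 = (21.4859−3²−2²)/(2·3·2) = 0.7072; θ_2 = -44.9958° (elbow-down)
β = atan2(-1.4146,4.4141) = -17.7695°; ψ = atan2(-1.4141,4.4143) = -17.7627°
θ_1 = β − ψ = -0.0069°
θ_3 = φ − θ_1 − θ_2 = 60.0026° (wrapped to (-180°,180°])

-0.007 -44.996 60.003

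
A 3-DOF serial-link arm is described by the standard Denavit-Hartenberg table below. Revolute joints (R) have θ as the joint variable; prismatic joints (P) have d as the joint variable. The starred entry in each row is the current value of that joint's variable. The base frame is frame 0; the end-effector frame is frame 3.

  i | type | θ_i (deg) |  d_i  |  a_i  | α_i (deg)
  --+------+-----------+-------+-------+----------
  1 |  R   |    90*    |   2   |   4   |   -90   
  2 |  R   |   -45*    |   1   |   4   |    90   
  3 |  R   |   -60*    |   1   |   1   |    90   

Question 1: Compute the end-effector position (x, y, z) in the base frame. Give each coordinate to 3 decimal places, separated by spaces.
after link 1: o_1 = (0.0000, 4.0000, 2.0000)
after link 2: o_2 = (-1.0000, 6.8284, 4.8284)
after link 3: o_3 = (-0.1340, 6.4749, 5.8891)

-0.134 6.475 5.889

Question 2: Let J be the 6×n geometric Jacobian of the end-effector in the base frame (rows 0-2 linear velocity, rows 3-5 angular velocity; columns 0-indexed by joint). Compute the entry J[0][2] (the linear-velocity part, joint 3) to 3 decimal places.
axis z_2 = (-0.0000,-0.7071,0.7071); lever o_n−o_2 = (0.8660,-0.3536,1.0607)
cross product → J_v[:, 2] = (-0.5000,0.6124,0.6124)
J_ω[:, 2] = z_2
entry J[0][2] = -0.5000

-0.500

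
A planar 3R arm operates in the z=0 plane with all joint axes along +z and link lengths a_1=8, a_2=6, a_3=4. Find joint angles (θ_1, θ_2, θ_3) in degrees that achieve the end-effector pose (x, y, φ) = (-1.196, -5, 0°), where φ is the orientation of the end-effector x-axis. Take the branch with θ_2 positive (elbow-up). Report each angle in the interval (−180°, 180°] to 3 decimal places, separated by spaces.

wrist centre = target − a_3·(cos φ, sin φ) = (-5.1960, -5.0000)
cos θ_2 = (51.9984−8²−6²)/(2·8·6) = -0.5000; θ_2 = 120.0011° (elbow-up)
β = atan2(-5.0000,-5.1960) = -136.1013°; ψ = atan2(5.1961,4.9999) = 46.1024°
θ_1 = β − ψ = -182.2036°
θ_3 = φ − θ_1 − θ_2 = 62.2025° (wrapped to (-180°,180°])

177.796 120.001 62.203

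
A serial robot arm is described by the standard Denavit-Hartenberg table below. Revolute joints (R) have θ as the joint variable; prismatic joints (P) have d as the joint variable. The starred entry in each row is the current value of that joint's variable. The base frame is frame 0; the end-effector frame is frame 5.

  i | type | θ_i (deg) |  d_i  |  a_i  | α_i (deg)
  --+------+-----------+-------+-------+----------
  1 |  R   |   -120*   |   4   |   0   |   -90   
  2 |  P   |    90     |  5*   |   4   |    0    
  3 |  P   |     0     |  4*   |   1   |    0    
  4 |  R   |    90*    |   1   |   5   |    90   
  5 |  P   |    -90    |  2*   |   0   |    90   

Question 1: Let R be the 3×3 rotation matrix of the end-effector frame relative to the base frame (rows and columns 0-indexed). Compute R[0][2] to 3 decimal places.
-0.500

End-effector z-axis (col 2 of R) = (-0.5000,-0.8660,0.0000)
R[0][2] = -0.5000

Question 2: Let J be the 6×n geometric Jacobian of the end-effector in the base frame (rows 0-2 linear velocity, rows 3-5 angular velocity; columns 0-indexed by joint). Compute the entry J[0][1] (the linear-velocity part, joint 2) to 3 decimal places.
prismatic axis z_1 = (0.8660,-0.5000,0.0000)
J_v[:, 1] = z_1; J_ω[:, 1] = (0,0,0)
entry J[0][1] = 0.8660

0.866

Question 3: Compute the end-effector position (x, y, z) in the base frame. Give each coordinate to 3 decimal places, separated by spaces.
after link 1: o_1 = (0.0000, 0.0000, 4.0000)
after link 2: o_2 = (4.3301, -2.5000, 0.0000)
after link 3: o_3 = (7.7942, -4.5000, -1.0000)
after link 4: o_4 = (11.1603, -0.6699, -1.0000)
after link 5: o_5 = (11.1603, -0.6699, -3.0000)

11.160 -0.670 -3.000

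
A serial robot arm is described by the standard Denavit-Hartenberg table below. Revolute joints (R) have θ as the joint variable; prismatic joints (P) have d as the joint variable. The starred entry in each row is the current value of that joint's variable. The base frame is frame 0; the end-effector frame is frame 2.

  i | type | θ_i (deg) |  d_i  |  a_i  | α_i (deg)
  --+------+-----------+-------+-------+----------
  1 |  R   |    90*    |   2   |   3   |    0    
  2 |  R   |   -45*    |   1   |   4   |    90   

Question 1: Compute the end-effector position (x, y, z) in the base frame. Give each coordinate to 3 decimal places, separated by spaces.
after link 1: o_1 = (0.0000, 3.0000, 2.0000)
after link 2: o_2 = (2.8284, 5.8284, 3.0000)

2.828 5.828 3.000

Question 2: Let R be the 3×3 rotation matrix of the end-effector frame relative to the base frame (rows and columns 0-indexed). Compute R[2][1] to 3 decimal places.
1.000

End-effector y-axis (col 1 of R) = (-0.0000,0.0000,1.0000)
R[2][1] = 1.0000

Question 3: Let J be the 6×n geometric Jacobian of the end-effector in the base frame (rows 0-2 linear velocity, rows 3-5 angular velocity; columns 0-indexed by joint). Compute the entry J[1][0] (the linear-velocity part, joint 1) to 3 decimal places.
2.828

axis z_0 = ẑ; lever o_n−o_0 = (2.8284,5.8284,3.0000)
cross product → J_v[:, 0] = (-5.8284,2.8284,0.0000)
J_ω[:, 0] = z_0
entry J[1][0] = 2.8284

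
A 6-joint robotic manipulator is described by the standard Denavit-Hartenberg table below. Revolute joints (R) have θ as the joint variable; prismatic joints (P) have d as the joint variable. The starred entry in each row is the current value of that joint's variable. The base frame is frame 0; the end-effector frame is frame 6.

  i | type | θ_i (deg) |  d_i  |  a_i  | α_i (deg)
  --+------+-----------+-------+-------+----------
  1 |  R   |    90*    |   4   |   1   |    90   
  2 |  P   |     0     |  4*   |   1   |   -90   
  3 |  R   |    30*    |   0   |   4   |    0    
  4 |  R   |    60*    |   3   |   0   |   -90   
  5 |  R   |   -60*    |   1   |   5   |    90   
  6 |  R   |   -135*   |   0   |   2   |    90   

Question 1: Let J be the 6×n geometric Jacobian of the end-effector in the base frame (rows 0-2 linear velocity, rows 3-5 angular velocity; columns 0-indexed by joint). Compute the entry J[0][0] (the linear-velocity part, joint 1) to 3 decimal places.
-5.878

axis z_0 = ẑ; lever o_n−o_0 = (0.2071,5.8783,10.1054)
cross product → J_v[:, 0] = (-5.8783,0.2071,0.0000)
J_ω[:, 0] = z_0
entry J[0][0] = -5.8783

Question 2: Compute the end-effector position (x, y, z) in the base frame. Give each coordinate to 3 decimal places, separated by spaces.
after link 1: o_1 = (0.0000, 1.0000, 4.0000)
after link 2: o_2 = (4.0000, 2.0000, 4.0000)
after link 3: o_3 = (2.0000, 5.4641, 4.0000)
after link 4: o_4 = (2.0000, 5.4641, 7.0000)
after link 5: o_5 = (-0.5000, 4.4641, 11.3301)
after link 6: o_6 = (0.2071, 5.8783, 10.1054)

0.207 5.878 10.105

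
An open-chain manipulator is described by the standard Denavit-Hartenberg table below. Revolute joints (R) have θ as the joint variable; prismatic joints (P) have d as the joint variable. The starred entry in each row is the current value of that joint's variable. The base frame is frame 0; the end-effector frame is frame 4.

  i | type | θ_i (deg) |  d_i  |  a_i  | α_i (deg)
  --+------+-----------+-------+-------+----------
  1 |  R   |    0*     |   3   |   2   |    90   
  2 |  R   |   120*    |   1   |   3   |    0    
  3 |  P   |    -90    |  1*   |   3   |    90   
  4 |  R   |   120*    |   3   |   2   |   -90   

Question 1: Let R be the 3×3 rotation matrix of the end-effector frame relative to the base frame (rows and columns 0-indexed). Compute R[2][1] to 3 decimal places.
End-effector y-axis (col 1 of R) = (-0.5000,0.0000,0.8660)
R[2][1] = 0.8660

0.866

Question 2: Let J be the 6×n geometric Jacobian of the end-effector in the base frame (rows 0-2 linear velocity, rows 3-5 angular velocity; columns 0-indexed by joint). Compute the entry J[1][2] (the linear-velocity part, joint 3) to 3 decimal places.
prismatic axis z_2 = (0.0000,-1.0000,0.0000)
J_v[:, 2] = z_2; J_ω[:, 2] = (0,0,0)
entry J[1][2] = -1.0000

-1.000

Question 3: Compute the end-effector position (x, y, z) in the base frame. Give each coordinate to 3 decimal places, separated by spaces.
3.732 -3.732 4.000

after link 1: o_1 = (2.0000, 0.0000, 3.0000)
after link 2: o_2 = (0.5000, -1.0000, 5.5981)
after link 3: o_3 = (3.0981, -2.0000, 7.0981)
after link 4: o_4 = (3.7321, -3.7321, 4.0000)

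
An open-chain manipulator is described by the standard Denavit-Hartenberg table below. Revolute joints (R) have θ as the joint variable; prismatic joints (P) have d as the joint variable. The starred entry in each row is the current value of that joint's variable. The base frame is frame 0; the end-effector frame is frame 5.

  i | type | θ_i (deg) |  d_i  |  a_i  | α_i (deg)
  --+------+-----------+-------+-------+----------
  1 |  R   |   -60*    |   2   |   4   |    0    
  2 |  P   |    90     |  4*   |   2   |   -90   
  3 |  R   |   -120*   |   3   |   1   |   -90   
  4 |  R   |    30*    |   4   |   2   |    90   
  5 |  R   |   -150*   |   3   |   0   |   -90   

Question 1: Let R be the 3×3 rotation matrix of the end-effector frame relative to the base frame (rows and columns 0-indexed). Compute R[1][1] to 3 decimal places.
End-effector y-axis (col 1 of R) = (0.6495,-0.6250,-0.4330)
R[1][1] = -0.6250

-0.625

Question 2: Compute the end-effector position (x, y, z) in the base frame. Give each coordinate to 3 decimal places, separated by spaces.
after link 1: o_1 = (2.0000, -3.4641, 2.0000)
after link 2: o_2 = (3.7321, -2.4641, 6.0000)
after link 3: o_3 = (1.7990, -0.1160, 6.8660)
after link 4: o_4 = (4.5490, 0.3170, 10.3660)
after link 5: o_5 = (2.6005, 2.1920, 11.6651)

2.600 2.192 11.665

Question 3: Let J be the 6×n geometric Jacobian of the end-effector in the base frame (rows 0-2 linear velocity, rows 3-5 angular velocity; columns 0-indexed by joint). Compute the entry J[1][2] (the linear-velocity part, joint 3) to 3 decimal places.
2.833

axis z_2 = (-0.5000,0.8660,0.0000); lever o_n−o_2 = (-1.1316,4.6561,5.6651)
cross product → J_v[:, 2] = (4.9061,2.8325,-1.3481)
J_ω[:, 2] = z_2
entry J[1][2] = 2.8325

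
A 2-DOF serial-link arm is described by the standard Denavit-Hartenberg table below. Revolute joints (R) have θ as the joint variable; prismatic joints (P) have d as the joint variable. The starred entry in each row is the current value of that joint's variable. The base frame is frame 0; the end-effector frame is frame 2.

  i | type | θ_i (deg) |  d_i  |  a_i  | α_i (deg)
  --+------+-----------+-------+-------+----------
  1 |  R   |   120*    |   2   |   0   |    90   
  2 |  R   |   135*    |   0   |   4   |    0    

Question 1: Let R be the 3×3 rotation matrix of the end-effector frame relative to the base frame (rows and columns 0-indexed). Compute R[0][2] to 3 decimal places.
0.866

End-effector z-axis (col 2 of R) = (0.8660,0.5000,0.0000)
R[0][2] = 0.8660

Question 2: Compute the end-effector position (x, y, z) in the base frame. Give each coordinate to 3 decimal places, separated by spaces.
1.414 -2.449 4.828

after link 1: o_1 = (0.0000, 0.0000, 2.0000)
after link 2: o_2 = (1.4142, -2.4495, 4.8284)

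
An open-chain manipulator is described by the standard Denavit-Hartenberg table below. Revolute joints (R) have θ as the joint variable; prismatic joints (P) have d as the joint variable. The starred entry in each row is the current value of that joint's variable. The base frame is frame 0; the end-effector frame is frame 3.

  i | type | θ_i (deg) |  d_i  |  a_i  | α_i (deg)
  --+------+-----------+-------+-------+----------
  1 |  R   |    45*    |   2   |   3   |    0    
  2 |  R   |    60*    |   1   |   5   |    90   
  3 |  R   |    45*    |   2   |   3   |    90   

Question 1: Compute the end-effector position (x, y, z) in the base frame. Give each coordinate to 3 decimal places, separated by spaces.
2.210 9.518 5.121

after link 1: o_1 = (2.1213, 2.1213, 2.0000)
after link 2: o_2 = (0.8272, 6.9509, 3.0000)
after link 3: o_3 = (2.2100, 9.5176, 5.1213)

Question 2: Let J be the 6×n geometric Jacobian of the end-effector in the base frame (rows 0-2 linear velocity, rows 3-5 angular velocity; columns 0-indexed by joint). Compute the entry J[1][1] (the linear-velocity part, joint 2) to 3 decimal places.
0.089

axis z_1 = (0.0000,0.0000,1.0000); lever o_n−o_1 = (0.0887,7.3963,3.1213)
cross product → J_v[:, 1] = (-7.3963,0.0887,0.0000)
J_ω[:, 1] = z_1
entry J[1][1] = 0.0887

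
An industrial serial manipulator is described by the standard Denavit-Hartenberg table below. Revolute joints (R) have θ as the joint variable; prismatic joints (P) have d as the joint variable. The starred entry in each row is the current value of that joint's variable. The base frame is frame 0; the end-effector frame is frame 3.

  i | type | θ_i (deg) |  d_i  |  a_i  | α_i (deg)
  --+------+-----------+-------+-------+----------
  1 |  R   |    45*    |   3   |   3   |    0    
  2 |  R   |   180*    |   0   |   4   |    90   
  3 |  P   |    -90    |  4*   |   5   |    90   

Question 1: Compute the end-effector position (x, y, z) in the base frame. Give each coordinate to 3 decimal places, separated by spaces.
after link 1: o_1 = (2.1213, 2.1213, 3.0000)
after link 2: o_2 = (-0.7071, -0.7071, 3.0000)
after link 3: o_3 = (-3.5355, 2.1213, -2.0000)

-3.536 2.121 -2.000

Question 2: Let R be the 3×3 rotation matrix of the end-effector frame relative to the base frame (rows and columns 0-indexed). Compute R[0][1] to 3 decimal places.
End-effector y-axis (col 1 of R) = (-0.7071,0.7071,0.0000)
R[0][1] = -0.7071

-0.707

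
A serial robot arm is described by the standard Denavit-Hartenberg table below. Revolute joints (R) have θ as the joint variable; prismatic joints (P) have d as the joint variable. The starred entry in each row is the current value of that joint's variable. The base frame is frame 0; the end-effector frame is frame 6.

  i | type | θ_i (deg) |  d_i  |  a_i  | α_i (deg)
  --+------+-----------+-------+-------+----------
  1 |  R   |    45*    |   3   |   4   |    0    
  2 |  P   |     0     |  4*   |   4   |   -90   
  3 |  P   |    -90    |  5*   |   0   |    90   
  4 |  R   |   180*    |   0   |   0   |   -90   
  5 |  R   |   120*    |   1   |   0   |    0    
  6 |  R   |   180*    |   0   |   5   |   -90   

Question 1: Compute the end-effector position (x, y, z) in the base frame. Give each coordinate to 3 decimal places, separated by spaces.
after link 1: o_1 = (2.8284, 2.8284, 3.0000)
after link 2: o_2 = (5.6569, 5.6569, 7.0000)
after link 3: o_3 = (2.1213, 9.1924, 7.0000)
after link 4: o_4 = (2.1213, 9.1924, 7.0000)
after link 5: o_5 = (2.8284, 8.4853, 7.0000)
after link 6: o_6 = (-0.2334, 5.4234, 4.5000)

-0.233 5.423 4.500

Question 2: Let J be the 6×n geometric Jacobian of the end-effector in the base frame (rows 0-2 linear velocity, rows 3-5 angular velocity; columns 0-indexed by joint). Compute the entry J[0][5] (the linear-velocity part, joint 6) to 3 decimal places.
axis z_5 = (0.7071,-0.7071,-0.0000); lever o_n−o_5 = (-3.0619,-3.0619,-2.5000)
cross product → J_v[:, 5] = (1.7678,1.7678,-4.3301)
J_ω[:, 5] = z_5
entry J[0][5] = 1.7678

1.768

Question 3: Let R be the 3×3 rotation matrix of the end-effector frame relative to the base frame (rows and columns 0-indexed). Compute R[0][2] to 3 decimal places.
0.354

End-effector z-axis (col 2 of R) = (0.3536,0.3536,-0.8660)
R[0][2] = 0.3536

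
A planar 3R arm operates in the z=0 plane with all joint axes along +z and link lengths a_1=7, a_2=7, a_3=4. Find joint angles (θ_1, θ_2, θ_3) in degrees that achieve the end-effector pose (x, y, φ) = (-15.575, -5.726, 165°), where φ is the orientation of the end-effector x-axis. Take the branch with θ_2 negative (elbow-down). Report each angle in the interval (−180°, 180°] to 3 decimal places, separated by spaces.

-135.000 -30.001 -29.998

wrist centre = target − a_3·(cos φ, sin φ) = (-11.7113, -6.7613)
cos θ_2 = (182.8693−7²−7²)/(2·7·7) = 0.8660; θ_2 = -30.0014° (elbow-down)
β = atan2(-6.7613,-11.7113) = -150.0009°; ψ = atan2(-3.5001,13.0621) = -15.0007°
θ_1 = β − ψ = -135.0002°
θ_3 = φ − θ_1 − θ_2 = -29.9984° (wrapped to (-180°,180°])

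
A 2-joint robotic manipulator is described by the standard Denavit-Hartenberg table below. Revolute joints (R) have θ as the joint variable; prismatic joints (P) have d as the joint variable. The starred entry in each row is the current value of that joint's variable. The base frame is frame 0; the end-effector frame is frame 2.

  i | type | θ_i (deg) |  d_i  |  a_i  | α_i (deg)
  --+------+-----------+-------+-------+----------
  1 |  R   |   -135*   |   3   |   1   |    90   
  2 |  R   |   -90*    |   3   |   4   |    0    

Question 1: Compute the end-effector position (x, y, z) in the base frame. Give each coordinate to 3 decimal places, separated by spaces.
-2.828 1.414 -1.000

after link 1: o_1 = (-0.7071, -0.7071, 3.0000)
after link 2: o_2 = (-2.8284, 1.4142, -1.0000)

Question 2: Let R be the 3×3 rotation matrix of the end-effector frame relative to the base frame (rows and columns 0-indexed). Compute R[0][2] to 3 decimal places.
End-effector z-axis (col 2 of R) = (-0.7071,0.7071,0.0000)
R[0][2] = -0.7071

-0.707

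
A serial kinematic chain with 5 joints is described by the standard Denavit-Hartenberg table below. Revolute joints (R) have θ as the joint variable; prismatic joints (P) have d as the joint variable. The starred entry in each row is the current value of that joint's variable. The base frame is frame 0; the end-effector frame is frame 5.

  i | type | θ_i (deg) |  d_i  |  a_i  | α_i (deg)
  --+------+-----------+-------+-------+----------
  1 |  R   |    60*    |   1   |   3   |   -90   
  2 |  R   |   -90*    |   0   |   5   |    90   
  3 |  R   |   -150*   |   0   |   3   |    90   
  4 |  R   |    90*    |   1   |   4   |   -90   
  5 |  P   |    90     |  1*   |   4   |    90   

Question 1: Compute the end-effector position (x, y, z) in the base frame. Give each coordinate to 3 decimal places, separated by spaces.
after link 1: o_1 = (1.5000, 2.5981, 1.0000)
after link 2: o_2 = (1.5000, 2.5981, 6.0000)
after link 3: o_3 = (2.7990, 1.8481, 3.4019)
after link 4: o_4 = (0.0490, -1.1830, 2.9019)
after link 5: o_5 = (2.6160, -2.6651, 5.7679)

2.616 -2.665 5.768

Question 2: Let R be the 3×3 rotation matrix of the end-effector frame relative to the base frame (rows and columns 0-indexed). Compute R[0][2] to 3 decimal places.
End-effector z-axis (col 2 of R) = (-0.5000,-0.8660,0.0000)
R[0][2] = -0.5000

-0.500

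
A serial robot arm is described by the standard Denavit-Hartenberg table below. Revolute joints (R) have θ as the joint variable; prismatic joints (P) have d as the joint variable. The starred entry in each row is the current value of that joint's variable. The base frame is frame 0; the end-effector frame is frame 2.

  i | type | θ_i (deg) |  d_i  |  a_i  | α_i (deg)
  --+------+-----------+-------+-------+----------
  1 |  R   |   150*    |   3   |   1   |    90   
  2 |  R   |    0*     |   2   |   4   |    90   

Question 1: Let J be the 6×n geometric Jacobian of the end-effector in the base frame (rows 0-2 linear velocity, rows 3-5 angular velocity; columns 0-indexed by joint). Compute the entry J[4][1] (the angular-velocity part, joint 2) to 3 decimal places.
0.866

axis z_1 = (0.5000,0.8660,0.0000); lever o_n−o_1 = (-2.4641,3.7321,0.0000)
cross product → J_v[:, 1] = (-0.0000,-0.0000,4.0000)
J_ω[:, 1] = z_1
entry J[4][1] = 0.8660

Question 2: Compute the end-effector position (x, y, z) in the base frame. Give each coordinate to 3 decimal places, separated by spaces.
-3.330 4.232 3.000

after link 1: o_1 = (-0.8660, 0.5000, 3.0000)
after link 2: o_2 = (-3.3301, 4.2321, 3.0000)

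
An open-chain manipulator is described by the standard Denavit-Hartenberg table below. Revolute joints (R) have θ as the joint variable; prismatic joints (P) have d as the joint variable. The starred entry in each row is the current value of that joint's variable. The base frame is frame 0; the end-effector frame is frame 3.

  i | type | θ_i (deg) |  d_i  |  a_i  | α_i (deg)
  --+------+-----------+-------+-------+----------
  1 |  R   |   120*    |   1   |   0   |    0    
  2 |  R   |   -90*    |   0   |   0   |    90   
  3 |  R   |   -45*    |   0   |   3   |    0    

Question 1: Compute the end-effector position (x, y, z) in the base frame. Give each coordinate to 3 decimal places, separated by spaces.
1.837 1.061 -1.121

after link 1: o_1 = (0.0000, 0.0000, 1.0000)
after link 2: o_2 = (0.0000, 0.0000, 1.0000)
after link 3: o_3 = (1.8371, 1.0607, -1.1213)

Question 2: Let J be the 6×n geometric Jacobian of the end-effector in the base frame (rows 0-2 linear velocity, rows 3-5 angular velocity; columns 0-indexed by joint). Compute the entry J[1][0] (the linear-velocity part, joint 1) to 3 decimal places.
1.837

axis z_0 = ẑ; lever o_n−o_0 = (1.8371,1.0607,-1.1213)
cross product → J_v[:, 0] = (-1.0607,1.8371,0.0000)
J_ω[:, 0] = z_0
entry J[1][0] = 1.8371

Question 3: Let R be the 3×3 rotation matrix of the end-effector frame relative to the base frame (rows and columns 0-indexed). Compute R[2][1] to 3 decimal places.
0.707

End-effector y-axis (col 1 of R) = (0.6124,0.3536,0.7071)
R[2][1] = 0.7071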